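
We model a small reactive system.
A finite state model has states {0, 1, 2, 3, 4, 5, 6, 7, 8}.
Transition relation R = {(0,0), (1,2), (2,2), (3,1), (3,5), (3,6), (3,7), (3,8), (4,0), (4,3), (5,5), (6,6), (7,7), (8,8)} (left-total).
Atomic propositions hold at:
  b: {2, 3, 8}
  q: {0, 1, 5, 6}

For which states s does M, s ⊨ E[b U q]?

{0, 1, 3, 5, 6}

E[b U q]: least fixpoint, start Z0 = Sat(q) = {0, 1, 5, 6}, add states in Sat(b) with some successor in Z. Z1 = {0, 1, 3, 5, 6}; fixed.
Sat(E[b U q]) = {0, 1, 3, 5, 6}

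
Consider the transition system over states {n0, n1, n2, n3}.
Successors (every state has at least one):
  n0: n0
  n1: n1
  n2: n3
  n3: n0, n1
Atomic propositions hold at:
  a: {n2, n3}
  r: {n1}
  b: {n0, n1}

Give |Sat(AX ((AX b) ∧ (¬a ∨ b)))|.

Sat(AX b) = {s : every successor in {n0, n1}} = {n0, n1, n3}
Sat(¬a) = {n0, n1}
Sat(¬a ∨ b) = {n0, n1}
Sat((AX b) ∧ (¬a ∨ b)) = {n0, n1}
Sat(AX ((AX b) ∧ (¬a ∨ b))) = {s : every successor in {n0, n1}} = {n0, n1, n3}
|Sat(AX ((AX b) ∧ (¬a ∨ b)))| = |{n0, n1, n3}| = 3.

3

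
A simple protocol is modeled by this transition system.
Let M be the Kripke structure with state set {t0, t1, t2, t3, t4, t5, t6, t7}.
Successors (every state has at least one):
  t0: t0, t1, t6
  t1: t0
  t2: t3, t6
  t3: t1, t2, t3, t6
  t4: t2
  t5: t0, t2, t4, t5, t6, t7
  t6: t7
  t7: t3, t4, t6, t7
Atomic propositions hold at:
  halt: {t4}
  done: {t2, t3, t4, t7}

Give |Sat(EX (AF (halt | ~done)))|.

6

Sat(~done) = {t0, t1, t5, t6}
Sat(halt | ~done) = {t0, t1, t4, t5, t6}
AF (halt | ~done): least fixpoint, start Z0 = {t0, t1, t4, t5, t6}, add states with every successor in Z. Already a fixed point.
Sat(AF (halt | ~done)) = {t0, t1, t4, t5, t6}
Sat(EX (AF (halt | ~done))) = {s : some successor in {t0, t1, t4, t5, t6}} = {t0, t1, t2, t3, t5, t7}
|Sat(EX (AF (halt | ~done)))| = |{t0, t1, t2, t3, t5, t7}| = 6.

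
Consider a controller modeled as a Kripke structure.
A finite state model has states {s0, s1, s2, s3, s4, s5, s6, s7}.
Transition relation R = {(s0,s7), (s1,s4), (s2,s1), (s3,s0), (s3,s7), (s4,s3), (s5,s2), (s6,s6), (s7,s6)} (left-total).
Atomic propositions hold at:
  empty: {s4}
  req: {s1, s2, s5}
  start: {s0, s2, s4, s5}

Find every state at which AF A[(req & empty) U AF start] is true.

{s0, s1, s2, s4, s5}

Sat(req & empty) = ∅
AF start: least fixpoint, start Z0 = {s0, s2, s4, s5}, add states with every successor in Z. Z1 = {s0, s1, s2, s4, s5}; fixed.
Sat(AF start) = {s0, s1, s2, s4, s5}
A[(req & empty) U AF start]: least fixpoint, start Z0 = Sat(AF start) = {s0, s1, s2, s4, s5}, add states in Sat(req & empty) with every successor in Z. Already a fixed point.
Sat(A[(req & empty) U AF start]) = {s0, s1, s2, s4, s5}
AF A[(req & empty) U AF start]: least fixpoint, start Z0 = {s0, s1, s2, s4, s5}, add states with every successor in Z. Already a fixed point.
Sat(AF A[(req & empty) U AF start]) = {s0, s1, s2, s4, s5}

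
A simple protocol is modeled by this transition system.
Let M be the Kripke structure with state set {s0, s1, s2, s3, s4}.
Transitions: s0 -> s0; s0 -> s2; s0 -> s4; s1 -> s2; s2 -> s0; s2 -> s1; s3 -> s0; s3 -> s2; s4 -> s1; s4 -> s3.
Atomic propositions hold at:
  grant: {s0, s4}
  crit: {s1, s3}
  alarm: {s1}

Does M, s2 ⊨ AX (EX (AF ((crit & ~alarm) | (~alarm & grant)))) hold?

No

Sat(~alarm) = {s0, s2, s3, s4}
Sat(crit & ~alarm) = {s3}
Sat(~alarm & grant) = {s0, s4}
Sat((crit & ~alarm) | (~alarm & grant)) = {s0, s3, s4}
AF ((crit & ~alarm) | (~alarm & grant)): least fixpoint, start Z0 = {s0, s3, s4}, add states with every successor in Z. Already a fixed point.
Sat(AF ((crit & ~alarm) | (~alarm & grant))) = {s0, s3, s4}
Sat(EX (AF ((crit & ~alarm) | (~alarm & grant)))) = {s : some successor in {s0, s3, s4}} = {s0, s2, s3, s4}
Sat(AX (EX (AF ((crit & ~alarm) | (~alarm & grant))))) = {s : every successor in {s0, s2, s3, s4}} = {s0, s1, s3}
s2 ∉ Sat(AX (EX (AF ((crit & ~alarm) | (~alarm & grant))))) = {s0, s1, s3}, so the formula does not hold at s2.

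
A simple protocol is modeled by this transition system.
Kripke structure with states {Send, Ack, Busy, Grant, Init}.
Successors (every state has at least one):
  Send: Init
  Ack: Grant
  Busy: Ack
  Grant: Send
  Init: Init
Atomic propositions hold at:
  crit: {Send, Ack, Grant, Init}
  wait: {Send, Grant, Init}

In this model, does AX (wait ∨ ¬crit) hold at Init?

Yes

Sat(¬crit) = {Busy}
Sat(wait ∨ ¬crit) = {Send, Busy, Grant, Init}
Sat(AX (wait ∨ ¬crit)) = {s : every successor in {Send, Busy, Grant, Init}} = {Send, Ack, Grant, Init}
Init ∈ Sat(AX (wait ∨ ¬crit)) = {Send, Ack, Grant, Init}, so the formula holds at Init.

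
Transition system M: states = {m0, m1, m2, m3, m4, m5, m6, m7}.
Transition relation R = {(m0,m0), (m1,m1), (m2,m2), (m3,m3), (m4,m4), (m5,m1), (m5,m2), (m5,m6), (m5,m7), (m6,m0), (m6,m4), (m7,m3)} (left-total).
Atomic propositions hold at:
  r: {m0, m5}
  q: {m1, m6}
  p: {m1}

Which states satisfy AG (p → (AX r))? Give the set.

Sat(AX r) = {s : every successor in {m0, m5}} = {m0}
Sat(p → (AX r)) = {m0, m2, m3, m4, m5, m6, m7}
AG (p → (AX r)): greatest fixpoint, start Z0 = {m0, m2, m3, m4, m5, m6, m7}, keep only states in Sat with every successor in Z. Z1 = {m0, m2, m3, m4, m6, m7}; fixed.
Sat(AG (p → (AX r))) = {m0, m2, m3, m4, m6, m7}

{m0, m2, m3, m4, m6, m7}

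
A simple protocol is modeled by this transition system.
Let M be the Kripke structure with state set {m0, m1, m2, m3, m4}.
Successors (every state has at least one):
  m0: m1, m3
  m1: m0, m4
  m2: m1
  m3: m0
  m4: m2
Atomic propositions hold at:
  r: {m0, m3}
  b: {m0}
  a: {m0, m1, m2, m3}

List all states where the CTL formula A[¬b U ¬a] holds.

Sat(¬b) = {m1, m2, m3, m4}
Sat(¬a) = {m4}
A[¬b U ¬a]: least fixpoint, start Z0 = Sat(¬a) = {m4}, add states in Sat(¬b) with every successor in Z. Already a fixed point.
Sat(A[¬b U ¬a]) = {m4}

{m4}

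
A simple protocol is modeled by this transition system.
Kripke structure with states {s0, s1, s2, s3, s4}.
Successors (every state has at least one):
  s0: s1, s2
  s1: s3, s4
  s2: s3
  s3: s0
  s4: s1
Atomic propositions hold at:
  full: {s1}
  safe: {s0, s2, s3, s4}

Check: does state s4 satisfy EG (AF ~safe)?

Sat(~safe) = {s1}
AF ~safe: least fixpoint, start Z0 = {s1}, add states with every successor in Z. Z1 = {s1, s4}; fixed.
Sat(AF ~safe) = {s1, s4}
EG (AF ~safe): greatest fixpoint, start Z0 = {s1, s4}, keep only states in Sat with some successor in Z. Already a fixed point.
Sat(EG (AF ~safe)) = {s1, s4}
s4 ∈ Sat(EG (AF ~safe)) = {s1, s4}, so the formula holds at s4.

Yes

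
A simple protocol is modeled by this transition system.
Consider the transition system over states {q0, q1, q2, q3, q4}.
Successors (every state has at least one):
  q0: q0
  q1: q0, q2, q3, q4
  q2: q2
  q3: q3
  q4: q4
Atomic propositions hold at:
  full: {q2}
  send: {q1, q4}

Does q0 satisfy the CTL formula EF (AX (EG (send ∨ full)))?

No

Sat(send ∨ full) = {q1, q2, q4}
EG (send ∨ full): greatest fixpoint, start Z0 = {q1, q2, q4}, keep only states in Sat with some successor in Z. Already a fixed point.
Sat(EG (send ∨ full)) = {q1, q2, q4}
Sat(AX (EG (send ∨ full))) = {s : every successor in {q1, q2, q4}} = {q2, q4}
EF (AX (EG (send ∨ full))): least fixpoint, start Z0 = {q2, q4}, add states with some successor in Z. Z1 = {q1, q2, q4}; fixed.
Sat(EF (AX (EG (send ∨ full)))) = {q1, q2, q4}
q0 ∉ Sat(EF (AX (EG (send ∨ full)))) = {q1, q2, q4}, so the formula does not hold at q0.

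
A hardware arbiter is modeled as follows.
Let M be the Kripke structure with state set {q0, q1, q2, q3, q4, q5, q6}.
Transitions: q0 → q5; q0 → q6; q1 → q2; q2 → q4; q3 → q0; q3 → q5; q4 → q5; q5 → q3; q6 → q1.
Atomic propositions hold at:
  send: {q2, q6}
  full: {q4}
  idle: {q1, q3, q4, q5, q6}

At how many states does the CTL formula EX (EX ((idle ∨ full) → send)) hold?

3

Sat(idle ∨ full) = {q1, q3, q4, q5, q6}
Sat((idle ∨ full) → send) = {q0, q2, q6}
Sat(EX ((idle ∨ full) → send)) = {s : some successor in {q0, q2, q6}} = {q0, q1, q3}
Sat(EX (EX ((idle ∨ full) → send))) = {s : some successor in {q0, q1, q3}} = {q3, q5, q6}
|Sat(EX (EX ((idle ∨ full) → send)))| = |{q3, q5, q6}| = 3.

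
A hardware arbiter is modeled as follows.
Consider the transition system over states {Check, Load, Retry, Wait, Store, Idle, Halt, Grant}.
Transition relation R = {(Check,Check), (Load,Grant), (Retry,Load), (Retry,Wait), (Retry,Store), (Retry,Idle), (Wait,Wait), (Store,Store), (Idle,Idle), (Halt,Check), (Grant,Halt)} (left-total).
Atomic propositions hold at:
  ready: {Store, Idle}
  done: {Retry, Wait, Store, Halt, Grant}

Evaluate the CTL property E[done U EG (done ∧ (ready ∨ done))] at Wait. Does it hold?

Yes

Sat(ready ∨ done) = {Retry, Wait, Store, Idle, Halt, Grant}
Sat(done ∧ (ready ∨ done)) = {Retry, Wait, Store, Halt, Grant}
EG (done ∧ (ready ∨ done)): greatest fixpoint, start Z0 = {Retry, Wait, Store, Halt, Grant}, keep only states in Sat with some successor in Z. Z1 = {Retry, Wait, Store, Grant}; Z2 = {Retry, Wait, Store}; fixed.
Sat(EG (done ∧ (ready ∨ done))) = {Retry, Wait, Store}
E[done U EG (done ∧ (ready ∨ done))]: least fixpoint, start Z0 = Sat(EG (done ∧ (ready ∨ done))) = {Retry, Wait, Store}, add states in Sat(done) with some successor in Z. Already a fixed point.
Sat(E[done U EG (done ∧ (ready ∨ done))]) = {Retry, Wait, Store}
Wait ∈ Sat(E[done U EG (done ∧ (ready ∨ done))]) = {Retry, Wait, Store}, so the formula holds at Wait.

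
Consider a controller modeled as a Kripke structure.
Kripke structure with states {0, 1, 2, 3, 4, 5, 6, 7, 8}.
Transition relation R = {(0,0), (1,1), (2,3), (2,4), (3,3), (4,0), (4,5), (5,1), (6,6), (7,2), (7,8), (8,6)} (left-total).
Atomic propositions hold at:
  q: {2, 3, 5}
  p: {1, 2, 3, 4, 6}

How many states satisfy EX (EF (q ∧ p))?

3

Sat(q ∧ p) = {2, 3}
EF (q ∧ p): least fixpoint, start Z0 = {2, 3}, add states with some successor in Z. Z1 = {2, 3, 7}; fixed.
Sat(EF (q ∧ p)) = {2, 3, 7}
Sat(EX (EF (q ∧ p))) = {s : some successor in {2, 3, 7}} = {2, 3, 7}
|Sat(EX (EF (q ∧ p)))| = |{2, 3, 7}| = 3.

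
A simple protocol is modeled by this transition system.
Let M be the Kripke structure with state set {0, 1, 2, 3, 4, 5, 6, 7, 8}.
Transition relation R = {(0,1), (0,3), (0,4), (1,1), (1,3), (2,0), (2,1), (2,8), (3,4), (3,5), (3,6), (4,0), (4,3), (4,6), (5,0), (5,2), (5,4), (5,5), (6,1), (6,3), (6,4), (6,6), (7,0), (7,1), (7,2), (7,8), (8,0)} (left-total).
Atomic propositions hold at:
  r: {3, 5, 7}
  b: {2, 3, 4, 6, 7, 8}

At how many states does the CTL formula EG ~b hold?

3

Sat(~b) = {0, 1, 5}
EG ~b: greatest fixpoint, start Z0 = {0, 1, 5}, keep only states in Sat with some successor in Z. Already a fixed point.
Sat(EG ~b) = {0, 1, 5}
|Sat(EG ~b)| = |{0, 1, 5}| = 3.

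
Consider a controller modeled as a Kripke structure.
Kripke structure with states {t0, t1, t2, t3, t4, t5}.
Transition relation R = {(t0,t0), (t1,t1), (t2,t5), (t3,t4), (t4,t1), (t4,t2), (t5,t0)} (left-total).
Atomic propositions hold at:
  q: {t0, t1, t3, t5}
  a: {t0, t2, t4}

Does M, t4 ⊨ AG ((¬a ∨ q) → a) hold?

No

Sat(¬a) = {t1, t3, t5}
Sat(¬a ∨ q) = {t0, t1, t3, t5}
Sat((¬a ∨ q) → a) = {t0, t2, t4}
AG ((¬a ∨ q) → a): greatest fixpoint, start Z0 = {t0, t2, t4}, keep only states in Sat with every successor in Z. Z1 = {t0}; fixed.
Sat(AG ((¬a ∨ q) → a)) = {t0}
t4 ∉ Sat(AG ((¬a ∨ q) → a)) = {t0}, so the formula does not hold at t4.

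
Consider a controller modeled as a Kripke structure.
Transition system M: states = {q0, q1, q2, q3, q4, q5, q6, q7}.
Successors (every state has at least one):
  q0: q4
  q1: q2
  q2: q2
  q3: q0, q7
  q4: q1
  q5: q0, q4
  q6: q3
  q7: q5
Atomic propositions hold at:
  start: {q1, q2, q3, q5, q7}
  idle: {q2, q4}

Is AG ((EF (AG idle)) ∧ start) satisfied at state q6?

AG idle: greatest fixpoint, start Z0 = {q2, q4}, keep only states in Sat with every successor in Z. Z1 = {q2}; fixed.
Sat(AG idle) = {q2}
EF (AG idle): least fixpoint, start Z0 = {q2}, add states with some successor in Z. Z1 = {q1, q2}; Z2 = {q1, q2, q4}; Z3 = {q0, q1, q2, q4, q5}; Z4 = {q0, q1, q2, q3, q4, q5, q7}; Z5 = {q0, q1, q2, q3, q4, q5, q6, q7}; fixed.
Sat(EF (AG idle)) = {q0, q1, q2, q3, q4, q5, q6, q7}
Sat((EF (AG idle)) ∧ start) = {q1, q2, q3, q5, q7}
AG ((EF (AG idle)) ∧ start): greatest fixpoint, start Z0 = {q1, q2, q3, q5, q7}, keep only states in Sat with every successor in Z. Z1 = {q1, q2, q7}; Z2 = {q1, q2}; fixed.
Sat(AG ((EF (AG idle)) ∧ start)) = {q1, q2}
q6 ∉ Sat(AG ((EF (AG idle)) ∧ start)) = {q1, q2}, so the formula does not hold at q6.

No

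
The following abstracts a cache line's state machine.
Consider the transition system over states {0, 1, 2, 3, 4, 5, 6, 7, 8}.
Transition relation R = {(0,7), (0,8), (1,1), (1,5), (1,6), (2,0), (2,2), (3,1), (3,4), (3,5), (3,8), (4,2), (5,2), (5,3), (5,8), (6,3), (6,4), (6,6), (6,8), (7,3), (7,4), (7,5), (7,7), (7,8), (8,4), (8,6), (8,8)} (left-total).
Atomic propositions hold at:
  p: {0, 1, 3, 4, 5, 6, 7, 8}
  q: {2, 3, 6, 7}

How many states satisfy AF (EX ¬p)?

3

Sat(¬p) = {2}
Sat(EX ¬p) = {s : some successor in {2}} = {2, 4, 5}
AF (EX ¬p): least fixpoint, start Z0 = {2, 4, 5}, add states with every successor in Z. Already a fixed point.
Sat(AF (EX ¬p)) = {2, 4, 5}
|Sat(AF (EX ¬p))| = |{2, 4, 5}| = 3.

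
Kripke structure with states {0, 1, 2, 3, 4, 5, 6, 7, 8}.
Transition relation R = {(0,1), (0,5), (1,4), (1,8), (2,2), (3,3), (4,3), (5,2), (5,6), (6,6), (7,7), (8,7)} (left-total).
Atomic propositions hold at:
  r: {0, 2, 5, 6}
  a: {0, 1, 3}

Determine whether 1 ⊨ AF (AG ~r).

Sat(~r) = {1, 3, 4, 7, 8}
AG ~r: greatest fixpoint, start Z0 = {1, 3, 4, 7, 8}, keep only states in Sat with every successor in Z. Already a fixed point.
Sat(AG ~r) = {1, 3, 4, 7, 8}
AF (AG ~r): least fixpoint, start Z0 = {1, 3, 4, 7, 8}, add states with every successor in Z. Already a fixed point.
Sat(AF (AG ~r)) = {1, 3, 4, 7, 8}
1 ∈ Sat(AF (AG ~r)) = {1, 3, 4, 7, 8}, so the formula holds at 1.

Yes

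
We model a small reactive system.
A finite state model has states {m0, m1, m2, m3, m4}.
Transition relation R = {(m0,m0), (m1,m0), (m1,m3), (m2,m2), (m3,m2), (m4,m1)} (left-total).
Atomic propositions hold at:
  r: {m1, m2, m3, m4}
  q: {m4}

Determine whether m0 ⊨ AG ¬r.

Sat(¬r) = {m0}
AG ¬r: greatest fixpoint, start Z0 = {m0}, keep only states in Sat with every successor in Z. Already a fixed point.
Sat(AG ¬r) = {m0}
m0 ∈ Sat(AG ¬r) = {m0}, so the formula holds at m0.

Yes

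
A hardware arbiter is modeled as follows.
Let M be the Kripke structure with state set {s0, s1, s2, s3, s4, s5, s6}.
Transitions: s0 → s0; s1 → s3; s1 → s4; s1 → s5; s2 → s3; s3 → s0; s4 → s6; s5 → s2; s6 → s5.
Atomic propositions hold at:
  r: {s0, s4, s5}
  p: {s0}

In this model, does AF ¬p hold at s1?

Yes

Sat(¬p) = {s1, s2, s3, s4, s5, s6}
AF ¬p: least fixpoint, start Z0 = {s1, s2, s3, s4, s5, s6}, add states with every successor in Z. Already a fixed point.
Sat(AF ¬p) = {s1, s2, s3, s4, s5, s6}
s1 ∈ Sat(AF ¬p) = {s1, s2, s3, s4, s5, s6}, so the formula holds at s1.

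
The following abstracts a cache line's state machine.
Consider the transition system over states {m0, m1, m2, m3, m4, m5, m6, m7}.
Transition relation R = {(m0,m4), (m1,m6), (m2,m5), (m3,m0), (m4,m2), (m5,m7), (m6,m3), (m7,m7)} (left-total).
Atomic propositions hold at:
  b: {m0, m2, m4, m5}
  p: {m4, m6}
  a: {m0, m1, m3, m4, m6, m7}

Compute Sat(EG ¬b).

{m7}

Sat(¬b) = {m1, m3, m6, m7}
EG ¬b: greatest fixpoint, start Z0 = {m1, m3, m6, m7}, keep only states in Sat with some successor in Z. Z1 = {m1, m6, m7}; Z2 = {m1, m7}; Z3 = {m7}; fixed.
Sat(EG ¬b) = {m7}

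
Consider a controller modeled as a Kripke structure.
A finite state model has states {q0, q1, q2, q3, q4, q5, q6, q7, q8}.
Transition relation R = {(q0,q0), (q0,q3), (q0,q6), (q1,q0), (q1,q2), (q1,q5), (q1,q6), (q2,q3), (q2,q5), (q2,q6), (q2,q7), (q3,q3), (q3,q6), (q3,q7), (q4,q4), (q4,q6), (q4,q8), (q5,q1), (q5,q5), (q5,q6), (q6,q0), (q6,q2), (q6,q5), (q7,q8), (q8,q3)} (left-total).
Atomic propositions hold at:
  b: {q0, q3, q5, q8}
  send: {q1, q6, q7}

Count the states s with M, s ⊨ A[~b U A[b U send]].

Sat(~b) = {q1, q2, q4, q6, q7}
A[b U send]: least fixpoint, start Z0 = Sat(send) = {q1, q6, q7}, add states in Sat(b) with every successor in Z. Already a fixed point.
Sat(A[b U send]) = {q1, q6, q7}
A[~b U A[b U send]]: least fixpoint, start Z0 = Sat(A[b U send]) = {q1, q6, q7}, add states in Sat(~b) with every successor in Z. Already a fixed point.
Sat(A[~b U A[b U send]]) = {q1, q6, q7}
|Sat(A[~b U A[b U send]])| = |{q1, q6, q7}| = 3.

3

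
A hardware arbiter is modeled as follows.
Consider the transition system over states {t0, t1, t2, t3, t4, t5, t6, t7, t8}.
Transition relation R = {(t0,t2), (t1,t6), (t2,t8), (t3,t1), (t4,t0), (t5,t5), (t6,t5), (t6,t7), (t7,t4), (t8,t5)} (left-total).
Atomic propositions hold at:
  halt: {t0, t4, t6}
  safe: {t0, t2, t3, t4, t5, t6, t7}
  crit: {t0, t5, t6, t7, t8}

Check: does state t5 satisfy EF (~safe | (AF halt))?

No

Sat(~safe) = {t1, t8}
AF halt: least fixpoint, start Z0 = {t0, t4, t6}, add states with every successor in Z. Z1 = {t0, t1, t4, t6, t7}; Z2 = {t0, t1, t3, t4, t6, t7}; fixed.
Sat(AF halt) = {t0, t1, t3, t4, t6, t7}
Sat(~safe | (AF halt)) = {t0, t1, t3, t4, t6, t7, t8}
EF (~safe | (AF halt)): least fixpoint, start Z0 = {t0, t1, t3, t4, t6, t7, t8}, add states with some successor in Z. Z1 = {t0, t1, t2, t3, t4, t6, t7, t8}; fixed.
Sat(EF (~safe | (AF halt))) = {t0, t1, t2, t3, t4, t6, t7, t8}
t5 ∉ Sat(EF (~safe | (AF halt))) = {t0, t1, t2, t3, t4, t6, t7, t8}, so the formula does not hold at t5.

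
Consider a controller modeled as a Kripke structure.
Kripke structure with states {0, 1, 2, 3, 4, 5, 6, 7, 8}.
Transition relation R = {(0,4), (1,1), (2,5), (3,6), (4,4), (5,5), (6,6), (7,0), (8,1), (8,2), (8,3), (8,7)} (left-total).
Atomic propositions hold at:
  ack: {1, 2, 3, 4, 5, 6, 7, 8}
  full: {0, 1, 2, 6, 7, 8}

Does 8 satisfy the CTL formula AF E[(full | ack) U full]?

Yes

Sat(full | ack) = {0, 1, 2, 3, 4, 5, 6, 7, 8}
E[(full | ack) U full]: least fixpoint, start Z0 = Sat(full) = {0, 1, 2, 6, 7, 8}, add states in Sat(full | ack) with some successor in Z. Z1 = {0, 1, 2, 3, 6, 7, 8}; fixed.
Sat(E[(full | ack) U full]) = {0, 1, 2, 3, 6, 7, 8}
AF E[(full | ack) U full]: least fixpoint, start Z0 = {0, 1, 2, 3, 6, 7, 8}, add states with every successor in Z. Already a fixed point.
Sat(AF E[(full | ack) U full]) = {0, 1, 2, 3, 6, 7, 8}
8 ∈ Sat(AF E[(full | ack) U full]) = {0, 1, 2, 3, 6, 7, 8}, so the formula holds at 8.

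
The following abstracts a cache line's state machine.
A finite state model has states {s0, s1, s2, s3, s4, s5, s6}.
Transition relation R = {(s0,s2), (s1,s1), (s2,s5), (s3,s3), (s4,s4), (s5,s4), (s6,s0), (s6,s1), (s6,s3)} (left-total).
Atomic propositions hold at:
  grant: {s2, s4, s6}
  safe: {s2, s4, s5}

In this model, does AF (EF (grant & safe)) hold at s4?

Sat(grant & safe) = {s2, s4}
EF (grant & safe): least fixpoint, start Z0 = {s2, s4}, add states with some successor in Z. Z1 = {s0, s2, s4, s5}; Z2 = {s0, s2, s4, s5, s6}; fixed.
Sat(EF (grant & safe)) = {s0, s2, s4, s5, s6}
AF (EF (grant & safe)): least fixpoint, start Z0 = {s0, s2, s4, s5, s6}, add states with every successor in Z. Already a fixed point.
Sat(AF (EF (grant & safe))) = {s0, s2, s4, s5, s6}
s4 ∈ Sat(AF (EF (grant & safe))) = {s0, s2, s4, s5, s6}, so the formula holds at s4.

Yes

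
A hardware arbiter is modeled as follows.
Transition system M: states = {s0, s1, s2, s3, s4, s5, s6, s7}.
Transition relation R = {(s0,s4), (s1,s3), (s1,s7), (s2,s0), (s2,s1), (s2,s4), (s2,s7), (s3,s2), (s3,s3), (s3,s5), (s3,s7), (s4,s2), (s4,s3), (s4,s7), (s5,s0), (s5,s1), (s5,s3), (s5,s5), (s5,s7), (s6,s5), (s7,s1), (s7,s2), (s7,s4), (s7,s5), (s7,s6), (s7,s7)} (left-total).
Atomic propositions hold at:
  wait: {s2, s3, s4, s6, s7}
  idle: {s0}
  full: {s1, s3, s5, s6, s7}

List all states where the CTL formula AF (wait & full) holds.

Sat(wait & full) = {s3, s6, s7}
AF (wait & full): least fixpoint, start Z0 = {s3, s6, s7}, add states with every successor in Z. Z1 = {s1, s3, s6, s7}; fixed.
Sat(AF (wait & full)) = {s1, s3, s6, s7}

{s1, s3, s6, s7}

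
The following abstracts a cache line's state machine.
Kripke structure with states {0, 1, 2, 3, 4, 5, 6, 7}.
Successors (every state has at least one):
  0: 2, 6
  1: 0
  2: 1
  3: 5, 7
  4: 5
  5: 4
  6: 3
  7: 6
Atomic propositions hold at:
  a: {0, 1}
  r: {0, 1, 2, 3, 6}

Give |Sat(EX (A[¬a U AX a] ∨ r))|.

5

Sat(¬a) = {2, 3, 4, 5, 6, 7}
Sat(AX a) = {s : every successor in {0, 1}} = {1, 2}
A[¬a U AX a]: least fixpoint, start Z0 = Sat(AX a) = {1, 2}, add states in Sat(¬a) with every successor in Z. Already a fixed point.
Sat(A[¬a U AX a]) = {1, 2}
Sat(A[¬a U AX a] ∨ r) = {0, 1, 2, 3, 6}
Sat(EX (A[¬a U AX a] ∨ r)) = {s : some successor in {0, 1, 2, 3, 6}} = {0, 1, 2, 6, 7}
|Sat(EX (A[¬a U AX a] ∨ r))| = |{0, 1, 2, 6, 7}| = 5.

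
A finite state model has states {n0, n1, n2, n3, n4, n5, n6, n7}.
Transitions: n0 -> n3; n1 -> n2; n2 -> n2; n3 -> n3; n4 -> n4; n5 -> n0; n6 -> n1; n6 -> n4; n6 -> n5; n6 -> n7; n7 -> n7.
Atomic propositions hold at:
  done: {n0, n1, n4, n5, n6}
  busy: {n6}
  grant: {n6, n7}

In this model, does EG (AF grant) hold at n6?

Yes

AF grant: least fixpoint, start Z0 = {n6, n7}, add states with every successor in Z. Already a fixed point.
Sat(AF grant) = {n6, n7}
EG (AF grant): greatest fixpoint, start Z0 = {n6, n7}, keep only states in Sat with some successor in Z. Already a fixed point.
Sat(EG (AF grant)) = {n6, n7}
n6 ∈ Sat(EG (AF grant)) = {n6, n7}, so the formula holds at n6.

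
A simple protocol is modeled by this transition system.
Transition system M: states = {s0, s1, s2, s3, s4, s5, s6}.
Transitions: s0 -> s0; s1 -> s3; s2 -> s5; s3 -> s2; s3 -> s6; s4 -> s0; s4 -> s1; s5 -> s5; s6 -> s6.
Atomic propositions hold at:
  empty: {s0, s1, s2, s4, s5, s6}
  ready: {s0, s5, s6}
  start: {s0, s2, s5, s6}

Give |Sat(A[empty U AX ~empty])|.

1

Sat(~empty) = {s3}
Sat(AX ~empty) = {s : every successor in {s3}} = {s1}
A[empty U AX ~empty]: least fixpoint, start Z0 = Sat(AX ~empty) = {s1}, add states in Sat(empty) with every successor in Z. Already a fixed point.
Sat(A[empty U AX ~empty]) = {s1}
|Sat(A[empty U AX ~empty])| = |{s1}| = 1.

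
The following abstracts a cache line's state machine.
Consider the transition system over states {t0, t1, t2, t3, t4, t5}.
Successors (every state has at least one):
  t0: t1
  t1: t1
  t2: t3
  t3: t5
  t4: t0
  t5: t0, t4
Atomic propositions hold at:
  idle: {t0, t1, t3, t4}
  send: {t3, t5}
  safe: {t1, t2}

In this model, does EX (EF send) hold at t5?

EF send: least fixpoint, start Z0 = {t3, t5}, add states with some successor in Z. Z1 = {t2, t3, t5}; fixed.
Sat(EF send) = {t2, t3, t5}
Sat(EX (EF send)) = {s : some successor in {t2, t3, t5}} = {t2, t3}
t5 ∉ Sat(EX (EF send)) = {t2, t3}, so the formula does not hold at t5.

No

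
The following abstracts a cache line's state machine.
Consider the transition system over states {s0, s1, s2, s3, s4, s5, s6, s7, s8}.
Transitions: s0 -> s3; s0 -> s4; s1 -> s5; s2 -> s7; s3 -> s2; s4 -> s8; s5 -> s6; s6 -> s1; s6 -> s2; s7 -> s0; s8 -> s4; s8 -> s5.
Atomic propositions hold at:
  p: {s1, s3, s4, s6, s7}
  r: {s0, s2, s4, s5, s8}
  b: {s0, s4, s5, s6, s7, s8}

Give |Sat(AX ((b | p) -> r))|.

Sat(b | p) = {s0, s1, s3, s4, s5, s6, s7, s8}
Sat((b | p) -> r) = {s0, s2, s4, s5, s8}
Sat(AX ((b | p) -> r)) = {s : every successor in {s0, s2, s4, s5, s8}} = {s1, s3, s4, s7, s8}
|Sat(AX ((b | p) -> r))| = |{s1, s3, s4, s7, s8}| = 5.

5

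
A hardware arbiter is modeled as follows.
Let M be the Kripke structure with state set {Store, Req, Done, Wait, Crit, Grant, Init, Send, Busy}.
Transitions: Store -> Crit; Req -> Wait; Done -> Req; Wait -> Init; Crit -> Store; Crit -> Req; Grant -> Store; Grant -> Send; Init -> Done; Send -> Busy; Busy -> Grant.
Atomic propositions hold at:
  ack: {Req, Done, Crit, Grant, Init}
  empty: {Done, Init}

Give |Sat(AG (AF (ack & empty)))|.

Sat(ack & empty) = {Done, Init}
AF (ack & empty): least fixpoint, start Z0 = {Done, Init}, add states with every successor in Z. Z1 = {Done, Wait, Init}; Z2 = {Req, Done, Wait, Init}; fixed.
Sat(AF (ack & empty)) = {Req, Done, Wait, Init}
AG (AF (ack & empty)): greatest fixpoint, start Z0 = {Req, Done, Wait, Init}, keep only states in Sat with every successor in Z. Already a fixed point.
Sat(AG (AF (ack & empty))) = {Req, Done, Wait, Init}
|Sat(AG (AF (ack & empty)))| = |{Req, Done, Wait, Init}| = 4.

4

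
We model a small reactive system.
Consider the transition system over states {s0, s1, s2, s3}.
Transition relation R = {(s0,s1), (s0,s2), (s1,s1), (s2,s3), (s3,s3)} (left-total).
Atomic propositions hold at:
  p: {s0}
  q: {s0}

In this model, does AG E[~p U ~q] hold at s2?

Sat(~p) = {s1, s2, s3}
Sat(~q) = {s1, s2, s3}
E[~p U ~q]: least fixpoint, start Z0 = Sat(~q) = {s1, s2, s3}, add states in Sat(~p) with some successor in Z. Already a fixed point.
Sat(E[~p U ~q]) = {s1, s2, s3}
AG E[~p U ~q]: greatest fixpoint, start Z0 = {s1, s2, s3}, keep only states in Sat with every successor in Z. Already a fixed point.
Sat(AG E[~p U ~q]) = {s1, s2, s3}
s2 ∈ Sat(AG E[~p U ~q]) = {s1, s2, s3}, so the formula holds at s2.

Yes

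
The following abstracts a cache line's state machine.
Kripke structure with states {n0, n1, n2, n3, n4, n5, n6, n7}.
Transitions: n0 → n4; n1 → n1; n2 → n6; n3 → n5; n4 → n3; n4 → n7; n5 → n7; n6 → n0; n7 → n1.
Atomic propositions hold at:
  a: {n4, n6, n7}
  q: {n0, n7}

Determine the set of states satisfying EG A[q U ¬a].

Sat(¬a) = {n0, n1, n2, n3, n5}
A[q U ¬a]: least fixpoint, start Z0 = Sat(¬a) = {n0, n1, n2, n3, n5}, add states in Sat(q) with every successor in Z. Z1 = {n0, n1, n2, n3, n5, n7}; fixed.
Sat(A[q U ¬a]) = {n0, n1, n2, n3, n5, n7}
EG A[q U ¬a]: greatest fixpoint, start Z0 = {n0, n1, n2, n3, n5, n7}, keep only states in Sat with some successor in Z. Z1 = {n1, n3, n5, n7}; fixed.
Sat(EG A[q U ¬a]) = {n1, n3, n5, n7}

{n1, n3, n5, n7}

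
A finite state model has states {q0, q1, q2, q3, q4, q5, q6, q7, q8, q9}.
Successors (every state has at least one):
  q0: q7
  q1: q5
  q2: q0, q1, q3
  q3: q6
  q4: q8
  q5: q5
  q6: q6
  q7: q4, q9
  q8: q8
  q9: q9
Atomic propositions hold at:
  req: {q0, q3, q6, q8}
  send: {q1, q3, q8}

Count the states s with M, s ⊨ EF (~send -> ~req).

9

Sat(~send) = {q0, q2, q4, q5, q6, q7, q9}
Sat(~req) = {q1, q2, q4, q5, q7, q9}
Sat(~send -> ~req) = {q1, q2, q3, q4, q5, q7, q8, q9}
EF (~send -> ~req): least fixpoint, start Z0 = {q1, q2, q3, q4, q5, q7, q8, q9}, add states with some successor in Z. Z1 = {q0, q1, q2, q3, q4, q5, q7, q8, q9}; fixed.
Sat(EF (~send -> ~req)) = {q0, q1, q2, q3, q4, q5, q7, q8, q9}
|Sat(EF (~send -> ~req))| = |{q0, q1, q2, q3, q4, q5, q7, q8, q9}| = 9.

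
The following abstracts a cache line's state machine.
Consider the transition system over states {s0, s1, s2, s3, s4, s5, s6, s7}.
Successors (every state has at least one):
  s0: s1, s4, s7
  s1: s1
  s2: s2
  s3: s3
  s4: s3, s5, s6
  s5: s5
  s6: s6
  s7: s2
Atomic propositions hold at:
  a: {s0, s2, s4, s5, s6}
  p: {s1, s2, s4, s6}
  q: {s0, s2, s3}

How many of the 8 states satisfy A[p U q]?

3

A[p U q]: least fixpoint, start Z0 = Sat(q) = {s0, s2, s3}, add states in Sat(p) with every successor in Z. Already a fixed point.
Sat(A[p U q]) = {s0, s2, s3}
|Sat(A[p U q])| = |{s0, s2, s3}| = 3.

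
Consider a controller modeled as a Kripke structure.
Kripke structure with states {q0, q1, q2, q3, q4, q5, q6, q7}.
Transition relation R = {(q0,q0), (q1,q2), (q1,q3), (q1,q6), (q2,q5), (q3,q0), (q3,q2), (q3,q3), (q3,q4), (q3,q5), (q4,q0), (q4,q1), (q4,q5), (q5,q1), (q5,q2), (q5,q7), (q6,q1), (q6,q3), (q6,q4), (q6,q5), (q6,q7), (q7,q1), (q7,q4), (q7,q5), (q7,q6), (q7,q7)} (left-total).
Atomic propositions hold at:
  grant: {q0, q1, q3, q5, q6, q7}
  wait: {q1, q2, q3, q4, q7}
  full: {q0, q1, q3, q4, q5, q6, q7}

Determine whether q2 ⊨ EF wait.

Yes

EF wait: least fixpoint, start Z0 = {q1, q2, q3, q4, q7}, add states with some successor in Z. Z1 = {q1, q2, q3, q4, q5, q6, q7}; fixed.
Sat(EF wait) = {q1, q2, q3, q4, q5, q6, q7}
q2 ∈ Sat(EF wait) = {q1, q2, q3, q4, q5, q6, q7}, so the formula holds at q2.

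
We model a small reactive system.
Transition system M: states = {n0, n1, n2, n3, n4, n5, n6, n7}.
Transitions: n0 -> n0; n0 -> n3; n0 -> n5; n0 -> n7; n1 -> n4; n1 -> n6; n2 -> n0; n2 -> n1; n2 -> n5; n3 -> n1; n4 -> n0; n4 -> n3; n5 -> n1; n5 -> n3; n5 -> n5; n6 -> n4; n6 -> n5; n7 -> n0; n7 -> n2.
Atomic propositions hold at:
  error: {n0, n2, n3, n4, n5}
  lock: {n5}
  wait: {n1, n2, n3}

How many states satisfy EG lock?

EG lock: greatest fixpoint, start Z0 = {n5}, keep only states in Sat with some successor in Z. Already a fixed point.
Sat(EG lock) = {n5}
|Sat(EG lock)| = |{n5}| = 1.

1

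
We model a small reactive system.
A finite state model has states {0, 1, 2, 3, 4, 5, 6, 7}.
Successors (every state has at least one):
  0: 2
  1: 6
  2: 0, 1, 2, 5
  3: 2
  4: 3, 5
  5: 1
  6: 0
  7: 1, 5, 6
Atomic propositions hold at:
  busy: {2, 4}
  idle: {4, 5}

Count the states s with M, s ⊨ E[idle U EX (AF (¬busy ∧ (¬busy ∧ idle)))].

3

Sat(¬busy) = {0, 1, 3, 5, 6, 7}
Sat(¬busy ∧ idle) = {5}
Sat(¬busy ∧ (¬busy ∧ idle)) = {5}
AF (¬busy ∧ (¬busy ∧ idle)): least fixpoint, start Z0 = {5}, add states with every successor in Z. Already a fixed point.
Sat(AF (¬busy ∧ (¬busy ∧ idle))) = {5}
Sat(EX (AF (¬busy ∧ (¬busy ∧ idle)))) = {s : some successor in {5}} = {2, 4, 7}
E[idle U EX (AF (¬busy ∧ (¬busy ∧ idle)))]: least fixpoint, start Z0 = Sat(EX (AF (¬busy ∧ (¬busy ∧ idle)))) = {2, 4, 7}, add states in Sat(idle) with some successor in Z. Already a fixed point.
Sat(E[idle U EX (AF (¬busy ∧ (¬busy ∧ idle)))]) = {2, 4, 7}
|Sat(E[idle U EX (AF (¬busy ∧ (¬busy ∧ idle)))])| = |{2, 4, 7}| = 3.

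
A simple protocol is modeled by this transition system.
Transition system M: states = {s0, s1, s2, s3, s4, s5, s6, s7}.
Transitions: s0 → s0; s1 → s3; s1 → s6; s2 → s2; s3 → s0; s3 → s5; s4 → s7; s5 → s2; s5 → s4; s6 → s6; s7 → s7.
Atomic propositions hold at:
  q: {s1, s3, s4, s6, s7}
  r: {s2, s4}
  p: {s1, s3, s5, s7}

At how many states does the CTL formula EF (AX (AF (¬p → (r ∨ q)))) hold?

7

Sat(¬p) = {s0, s2, s4, s6}
Sat(r ∨ q) = {s1, s2, s3, s4, s6, s7}
Sat(¬p → (r ∨ q)) = {s1, s2, s3, s4, s5, s6, s7}
AF (¬p → (r ∨ q)): least fixpoint, start Z0 = {s1, s2, s3, s4, s5, s6, s7}, add states with every successor in Z. Already a fixed point.
Sat(AF (¬p → (r ∨ q))) = {s1, s2, s3, s4, s5, s6, s7}
Sat(AX (AF (¬p → (r ∨ q)))) = {s : every successor in {s1, s2, s3, s4, s5, s6, s7}} = {s1, s2, s4, s5, s6, s7}
EF (AX (AF (¬p → (r ∨ q)))): least fixpoint, start Z0 = {s1, s2, s4, s5, s6, s7}, add states with some successor in Z. Z1 = {s1, s2, s3, s4, s5, s6, s7}; fixed.
Sat(EF (AX (AF (¬p → (r ∨ q))))) = {s1, s2, s3, s4, s5, s6, s7}
|Sat(EF (AX (AF (¬p → (r ∨ q)))))| = |{s1, s2, s3, s4, s5, s6, s7}| = 7.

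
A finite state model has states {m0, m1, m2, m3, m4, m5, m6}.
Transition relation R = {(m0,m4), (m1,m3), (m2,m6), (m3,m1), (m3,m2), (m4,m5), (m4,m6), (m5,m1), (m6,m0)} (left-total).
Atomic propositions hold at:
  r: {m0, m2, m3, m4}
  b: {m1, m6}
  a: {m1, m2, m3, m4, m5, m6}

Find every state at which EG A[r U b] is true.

A[r U b]: least fixpoint, start Z0 = Sat(b) = {m1, m6}, add states in Sat(r) with every successor in Z. Z1 = {m1, m2, m6}; Z2 = {m1, m2, m3, m6}; fixed.
Sat(A[r U b]) = {m1, m2, m3, m6}
EG A[r U b]: greatest fixpoint, start Z0 = {m1, m2, m3, m6}, keep only states in Sat with some successor in Z. Z1 = {m1, m2, m3}; Z2 = {m1, m3}; fixed.
Sat(EG A[r U b]) = {m1, m3}

{m1, m3}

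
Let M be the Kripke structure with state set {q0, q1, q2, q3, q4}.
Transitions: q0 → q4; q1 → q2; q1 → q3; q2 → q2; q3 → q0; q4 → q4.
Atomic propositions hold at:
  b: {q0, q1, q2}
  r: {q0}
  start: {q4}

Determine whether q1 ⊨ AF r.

No

AF r: least fixpoint, start Z0 = {q0}, add states with every successor in Z. Z1 = {q0, q3}; fixed.
Sat(AF r) = {q0, q3}
q1 ∉ Sat(AF r) = {q0, q3}, so the formula does not hold at q1.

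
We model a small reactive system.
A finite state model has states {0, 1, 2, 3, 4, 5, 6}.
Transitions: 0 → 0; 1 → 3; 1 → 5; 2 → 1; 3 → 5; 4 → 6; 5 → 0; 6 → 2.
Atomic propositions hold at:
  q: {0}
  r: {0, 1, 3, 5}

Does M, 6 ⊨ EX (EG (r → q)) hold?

Sat(r → q) = {0, 2, 4, 6}
EG (r → q): greatest fixpoint, start Z0 = {0, 2, 4, 6}, keep only states in Sat with some successor in Z. Z1 = {0, 4, 6}; Z2 = {0, 4}; Z3 = {0}; fixed.
Sat(EG (r → q)) = {0}
Sat(EX (EG (r → q))) = {s : some successor in {0}} = {0, 5}
6 ∉ Sat(EX (EG (r → q))) = {0, 5}, so the formula does not hold at 6.

No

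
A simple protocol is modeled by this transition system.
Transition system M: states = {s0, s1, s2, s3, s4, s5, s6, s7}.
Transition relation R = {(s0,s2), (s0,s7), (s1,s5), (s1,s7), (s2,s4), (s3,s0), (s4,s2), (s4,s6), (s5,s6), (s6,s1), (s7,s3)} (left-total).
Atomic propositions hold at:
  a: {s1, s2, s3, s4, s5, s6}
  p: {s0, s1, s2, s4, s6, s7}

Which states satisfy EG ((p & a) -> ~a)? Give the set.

Sat(p & a) = {s1, s2, s4, s6}
Sat(~a) = {s0, s7}
Sat((p & a) -> ~a) = {s0, s3, s5, s7}
EG ((p & a) -> ~a): greatest fixpoint, start Z0 = {s0, s3, s5, s7}, keep only states in Sat with some successor in Z. Z1 = {s0, s3, s7}; fixed.
Sat(EG ((p & a) -> ~a)) = {s0, s3, s7}

{s0, s3, s7}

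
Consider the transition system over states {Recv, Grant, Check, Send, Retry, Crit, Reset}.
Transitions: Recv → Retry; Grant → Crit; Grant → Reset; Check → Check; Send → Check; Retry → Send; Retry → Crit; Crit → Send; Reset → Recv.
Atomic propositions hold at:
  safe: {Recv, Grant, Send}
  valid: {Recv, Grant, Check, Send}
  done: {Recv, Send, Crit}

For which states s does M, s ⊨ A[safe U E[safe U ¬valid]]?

Sat(¬valid) = {Retry, Crit, Reset}
E[safe U ¬valid]: least fixpoint, start Z0 = Sat(¬valid) = {Retry, Crit, Reset}, add states in Sat(safe) with some successor in Z. Z1 = {Recv, Grant, Retry, Crit, Reset}; fixed.
Sat(E[safe U ¬valid]) = {Recv, Grant, Retry, Crit, Reset}
A[safe U E[safe U ¬valid]]: least fixpoint, start Z0 = Sat(E[safe U ¬valid]) = {Recv, Grant, Retry, Crit, Reset}, add states in Sat(safe) with every successor in Z. Already a fixed point.
Sat(A[safe U E[safe U ¬valid]]) = {Recv, Grant, Retry, Crit, Reset}

{Recv, Grant, Retry, Crit, Reset}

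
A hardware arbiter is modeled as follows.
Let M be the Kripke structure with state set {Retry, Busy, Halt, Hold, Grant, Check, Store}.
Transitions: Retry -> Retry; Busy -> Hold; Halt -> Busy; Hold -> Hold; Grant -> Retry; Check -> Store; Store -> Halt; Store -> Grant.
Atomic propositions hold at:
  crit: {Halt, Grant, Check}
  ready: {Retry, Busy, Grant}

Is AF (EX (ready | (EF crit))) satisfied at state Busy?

No

EF crit: least fixpoint, start Z0 = {Halt, Grant, Check}, add states with some successor in Z. Z1 = {Halt, Grant, Check, Store}; fixed.
Sat(EF crit) = {Halt, Grant, Check, Store}
Sat(ready | (EF crit)) = {Retry, Busy, Halt, Grant, Check, Store}
Sat(EX (ready | (EF crit))) = {s : some successor in {Retry, Busy, Halt, Grant, Check, Store}} = {Retry, Halt, Grant, Check, Store}
AF (EX (ready | (EF crit))): least fixpoint, start Z0 = {Retry, Halt, Grant, Check, Store}, add states with every successor in Z. Already a fixed point.
Sat(AF (EX (ready | (EF crit)))) = {Retry, Halt, Grant, Check, Store}
Busy ∉ Sat(AF (EX (ready | (EF crit)))) = {Retry, Halt, Grant, Check, Store}, so the formula does not hold at Busy.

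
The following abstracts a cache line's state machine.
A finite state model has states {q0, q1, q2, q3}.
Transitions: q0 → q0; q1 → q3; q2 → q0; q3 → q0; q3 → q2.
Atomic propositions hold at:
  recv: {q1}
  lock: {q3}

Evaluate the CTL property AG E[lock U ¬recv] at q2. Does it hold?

Sat(¬recv) = {q0, q2, q3}
E[lock U ¬recv]: least fixpoint, start Z0 = Sat(¬recv) = {q0, q2, q3}, add states in Sat(lock) with some successor in Z. Already a fixed point.
Sat(E[lock U ¬recv]) = {q0, q2, q3}
AG E[lock U ¬recv]: greatest fixpoint, start Z0 = {q0, q2, q3}, keep only states in Sat with every successor in Z. Already a fixed point.
Sat(AG E[lock U ¬recv]) = {q0, q2, q3}
q2 ∈ Sat(AG E[lock U ¬recv]) = {q0, q2, q3}, so the formula holds at q2.

Yes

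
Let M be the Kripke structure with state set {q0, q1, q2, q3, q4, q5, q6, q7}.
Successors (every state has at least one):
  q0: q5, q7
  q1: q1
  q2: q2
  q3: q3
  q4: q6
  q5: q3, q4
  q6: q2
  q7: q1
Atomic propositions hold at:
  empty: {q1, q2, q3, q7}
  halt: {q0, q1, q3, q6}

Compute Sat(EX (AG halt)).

{q1, q3, q5, q7}

AG halt: greatest fixpoint, start Z0 = {q0, q1, q3, q6}, keep only states in Sat with every successor in Z. Z1 = {q1, q3}; fixed.
Sat(AG halt) = {q1, q3}
Sat(EX (AG halt)) = {s : some successor in {q1, q3}} = {q1, q3, q5, q7}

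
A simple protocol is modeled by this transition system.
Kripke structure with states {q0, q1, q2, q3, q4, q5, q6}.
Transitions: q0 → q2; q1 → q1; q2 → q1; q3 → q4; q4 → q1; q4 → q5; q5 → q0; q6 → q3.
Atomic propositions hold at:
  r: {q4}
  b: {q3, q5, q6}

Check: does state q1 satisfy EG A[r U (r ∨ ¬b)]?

Sat(¬b) = {q0, q1, q2, q4}
Sat(r ∨ ¬b) = {q0, q1, q2, q4}
A[r U (r ∨ ¬b)]: least fixpoint, start Z0 = Sat((r ∨ ¬b)) = {q0, q1, q2, q4}, add states in Sat(r) with every successor in Z. Already a fixed point.
Sat(A[r U (r ∨ ¬b)]) = {q0, q1, q2, q4}
EG A[r U (r ∨ ¬b)]: greatest fixpoint, start Z0 = {q0, q1, q2, q4}, keep only states in Sat with some successor in Z. Already a fixed point.
Sat(EG A[r U (r ∨ ¬b)]) = {q0, q1, q2, q4}
q1 ∈ Sat(EG A[r U (r ∨ ¬b)]) = {q0, q1, q2, q4}, so the formula holds at q1.

Yes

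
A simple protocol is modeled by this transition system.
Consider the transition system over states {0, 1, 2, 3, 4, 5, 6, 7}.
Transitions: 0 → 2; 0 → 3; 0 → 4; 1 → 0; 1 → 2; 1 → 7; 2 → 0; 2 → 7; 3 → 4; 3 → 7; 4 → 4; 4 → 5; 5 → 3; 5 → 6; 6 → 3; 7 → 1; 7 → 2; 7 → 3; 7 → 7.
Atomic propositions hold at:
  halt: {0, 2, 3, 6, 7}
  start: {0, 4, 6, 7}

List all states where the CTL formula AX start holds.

{2, 3}

Sat(AX start) = {s : every successor in {0, 4, 6, 7}} = {2, 3}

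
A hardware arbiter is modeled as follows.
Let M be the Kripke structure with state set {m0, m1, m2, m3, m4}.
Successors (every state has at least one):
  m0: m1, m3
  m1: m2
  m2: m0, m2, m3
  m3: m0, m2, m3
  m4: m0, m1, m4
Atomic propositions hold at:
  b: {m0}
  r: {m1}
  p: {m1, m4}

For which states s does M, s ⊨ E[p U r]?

{m1, m4}

E[p U r]: least fixpoint, start Z0 = Sat(r) = {m1}, add states in Sat(p) with some successor in Z. Z1 = {m1, m4}; fixed.
Sat(E[p U r]) = {m1, m4}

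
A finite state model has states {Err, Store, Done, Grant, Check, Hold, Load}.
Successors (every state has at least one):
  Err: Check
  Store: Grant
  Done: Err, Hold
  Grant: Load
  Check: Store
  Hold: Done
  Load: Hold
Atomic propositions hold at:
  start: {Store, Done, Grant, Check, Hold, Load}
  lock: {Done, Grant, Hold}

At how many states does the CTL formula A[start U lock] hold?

6

A[start U lock]: least fixpoint, start Z0 = Sat(lock) = {Done, Grant, Hold}, add states in Sat(start) with every successor in Z. Z1 = {Store, Done, Grant, Hold, Load}; Z2 = {Store, Done, Grant, Check, Hold, Load}; fixed.
Sat(A[start U lock]) = {Store, Done, Grant, Check, Hold, Load}
|Sat(A[start U lock])| = |{Store, Done, Grant, Check, Hold, Load}| = 6.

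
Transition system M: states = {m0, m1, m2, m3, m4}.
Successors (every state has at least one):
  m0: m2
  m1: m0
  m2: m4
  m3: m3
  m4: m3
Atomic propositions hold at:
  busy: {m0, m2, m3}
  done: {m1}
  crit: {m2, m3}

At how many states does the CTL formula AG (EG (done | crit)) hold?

1

Sat(done | crit) = {m1, m2, m3}
EG (done | crit): greatest fixpoint, start Z0 = {m1, m2, m3}, keep only states in Sat with some successor in Z. Z1 = {m3}; fixed.
Sat(EG (done | crit)) = {m3}
AG (EG (done | crit)): greatest fixpoint, start Z0 = {m3}, keep only states in Sat with every successor in Z. Already a fixed point.
Sat(AG (EG (done | crit))) = {m3}
|Sat(AG (EG (done | crit)))| = |{m3}| = 1.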